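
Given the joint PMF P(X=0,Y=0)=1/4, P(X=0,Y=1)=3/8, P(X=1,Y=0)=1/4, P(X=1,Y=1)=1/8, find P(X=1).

P(X=1) = P(X=1,Y=0) + P(X=1,Y=1)
= 1/4 + 1/8
= 3/8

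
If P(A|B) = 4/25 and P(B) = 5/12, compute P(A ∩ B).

By definition, P(A|B) = P(A ∩ B) / P(B)
So P(A ∩ B) = P(A|B) × P(B)
= 4/25 × 5/12
= 1/15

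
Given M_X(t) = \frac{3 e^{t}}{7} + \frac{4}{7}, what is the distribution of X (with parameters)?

The MGF M(t) = \frac{3 e^{t}}{7} + \frac{4}{7} is the standard form for the Bernoulli distribution.
Comparing with the known MGF formula identifies: Bernoulli(p=3/7)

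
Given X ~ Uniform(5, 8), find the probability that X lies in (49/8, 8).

P(49/8 < X < 8) = ∫_{49/8}^{8} f(x) dx
where f(x) = \frac{1}{3}
= \frac{5}{8}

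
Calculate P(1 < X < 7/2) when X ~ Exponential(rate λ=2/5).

P(1 < X < 7/2) = ∫_{1}^{7/2} f(x) dx
where f(x) = \frac{2 e^{- \frac{2 x}{5}}}{5}
= - \frac{1 - e}{e^{\frac{7}{5}}}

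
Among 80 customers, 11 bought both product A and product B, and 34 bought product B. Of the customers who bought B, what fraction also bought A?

P(A ∩ B) = 11/80
P(B) = 34/80 = 17/40
P(A|B) = P(A ∩ B) / P(B) = (11/80) / (17/40) = 11/34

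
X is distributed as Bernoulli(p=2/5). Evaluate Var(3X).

For X ~ Bernoulli(p=2/5):
Var(X) = \frac{6}{25}
Var(3X) = (3)² × Var(X) = 9 × \frac{6}{25} = \frac{54}{25}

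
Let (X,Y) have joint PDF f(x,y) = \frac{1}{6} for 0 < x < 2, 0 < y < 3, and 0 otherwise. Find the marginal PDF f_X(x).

f_X(x) = ∫_0^3 f(x,y) dy
= ∫_0^3 \frac{1}{6} dy
= \frac{1}{2} for 0 < x < 2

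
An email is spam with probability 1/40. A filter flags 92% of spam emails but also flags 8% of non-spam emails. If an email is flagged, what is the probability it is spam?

Let D = the rare event, + = positive/flagged.
P(D) = 1/40
P(+|D) = 92/100 = 23/25
P(+|D') = 8/100 = 2/25
P(+) = P(+|D)P(D) + P(+|D')P(D')
     = \frac{23}{25} × \frac{1}{40} + \frac{2}{25} × \frac{39}{40}
     = \frac{101}{1000}
P(D|+) = P(+|D)P(D)/P(+) = \frac{23}{101}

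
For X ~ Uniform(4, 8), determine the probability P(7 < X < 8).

P(7 < X < 8) = ∫_{7}^{8} f(x) dx
where f(x) = \frac{1}{4}
= \frac{1}{4}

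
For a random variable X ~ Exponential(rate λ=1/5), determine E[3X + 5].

For X ~ Exponential(rate λ=1/5):
E[X] = 5
E[3X + 5] = 3 × E[X] + 5 = 20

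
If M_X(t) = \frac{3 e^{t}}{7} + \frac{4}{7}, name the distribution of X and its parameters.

The MGF M(t) = \frac{3 e^{t}}{7} + \frac{4}{7} is the standard form for the Bernoulli distribution.
Comparing with the known MGF formula identifies: Bernoulli(p=3/7)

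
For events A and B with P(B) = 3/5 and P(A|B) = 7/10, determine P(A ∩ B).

By definition, P(A|B) = P(A ∩ B) / P(B)
So P(A ∩ B) = P(A|B) × P(B)
= 7/10 × 3/5
= 21/50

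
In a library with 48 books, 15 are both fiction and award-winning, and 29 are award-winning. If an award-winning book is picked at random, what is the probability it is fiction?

P(A ∩ B) = 15/48 = 5/16
P(B) = 29/48
P(A|B) = P(A ∩ B) / P(B) = (5/16) / (29/48) = 15/29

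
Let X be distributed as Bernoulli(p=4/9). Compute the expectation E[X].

For X ~ Bernoulli(p=4/9), the expected value is:
E[X] = \frac{4}{9}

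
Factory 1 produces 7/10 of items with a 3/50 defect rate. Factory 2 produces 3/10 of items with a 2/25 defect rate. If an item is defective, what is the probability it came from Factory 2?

Using Bayes' theorem:
P(F1) = 7/10, P(D|F1) = 3/50
P(F2) = 3/10, P(D|F2) = 2/25
P(D) = P(D|F1)P(F1) + P(D|F2)P(F2)
     = \frac{33}{500}
P(F2|D) = P(D|F2)P(F2) / P(D)
= \frac{4}{11}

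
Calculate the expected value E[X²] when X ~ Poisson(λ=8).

Using the identity E[X²] = Var(X) + (E[X])²:
E[X] = 8
Var(X) = 8
E[X²] = 8 + (8)²
= 72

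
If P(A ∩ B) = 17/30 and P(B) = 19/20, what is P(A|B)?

P(A|B) = P(A ∩ B) / P(B)
= (17/30) / (19/20)
= 34/57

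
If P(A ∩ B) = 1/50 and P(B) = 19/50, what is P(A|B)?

P(A|B) = P(A ∩ B) / P(B)
= (1/50) / (19/50)
= 1/19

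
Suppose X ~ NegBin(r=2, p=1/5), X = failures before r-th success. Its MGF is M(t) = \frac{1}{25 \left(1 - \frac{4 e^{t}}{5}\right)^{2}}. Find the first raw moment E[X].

To find E[X], compute M^(1)(0):
M^(1)(t) = \frac{8 e^{t}}{125 \left(1 - \frac{4 e^{t}}{5}\right)^{3}}
M^(1)(0) = 8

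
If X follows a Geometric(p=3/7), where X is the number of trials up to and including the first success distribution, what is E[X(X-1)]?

E[X(X-1)] = E[X² - X] = E[X²] - E[X]
E[X] = \frac{7}{3}
E[X²] = Var(X) + (E[X])² = \frac{28}{9} + (\frac{7}{3})² = \frac{77}{9}
E[X(X-1)] = \frac{77}{9} - \frac{7}{3} = \frac{56}{9}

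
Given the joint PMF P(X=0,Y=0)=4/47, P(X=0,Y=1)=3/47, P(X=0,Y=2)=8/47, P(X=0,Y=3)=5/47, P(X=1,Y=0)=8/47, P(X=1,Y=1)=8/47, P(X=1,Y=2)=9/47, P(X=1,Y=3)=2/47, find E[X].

First find marginal of X:
P(X=0) = 20/47
P(X=1) = 27/47
E[X] = 0 × 20/47 + 1 × 27/47 = 27/47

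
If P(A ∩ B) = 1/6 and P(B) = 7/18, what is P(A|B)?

P(A|B) = P(A ∩ B) / P(B)
= (1/6) / (7/18)
= 3/7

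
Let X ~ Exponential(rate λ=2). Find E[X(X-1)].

E[X(X-1)] = E[X² - X] = E[X²] - E[X]
E[X] = \frac{1}{2}
E[X²] = Var(X) + (E[X])² = \frac{1}{4} + (\frac{1}{2})² = \frac{1}{2}
E[X(X-1)] = \frac{1}{2} - \frac{1}{2} = 0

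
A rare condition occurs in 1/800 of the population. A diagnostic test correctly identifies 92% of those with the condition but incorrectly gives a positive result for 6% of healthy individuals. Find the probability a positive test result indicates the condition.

Let D = the rare event, + = positive/flagged.
P(D) = 1/800
P(+|D) = 92/100 = 23/25
P(+|D') = 6/100 = 3/50
P(+) = P(+|D)P(D) + P(+|D')P(D')
     = \frac{23}{25} × \frac{1}{800} + \frac{3}{50} × \frac{799}{800}
     = \frac{2443}{40000}
P(D|+) = P(+|D)P(D)/P(+) = \frac{46}{2443}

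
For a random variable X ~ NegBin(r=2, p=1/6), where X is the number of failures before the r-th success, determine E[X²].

Using the identity E[X²] = Var(X) + (E[X])²:
E[X] = 10
Var(X) = 60
E[X²] = 60 + (10)²
= 160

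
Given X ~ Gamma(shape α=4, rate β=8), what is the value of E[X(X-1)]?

E[X(X-1)] = E[X² - X] = E[X²] - E[X]
E[X] = \frac{1}{2}
E[X²] = Var(X) + (E[X])² = \frac{1}{16} + (\frac{1}{2})² = \frac{5}{16}
E[X(X-1)] = \frac{5}{16} - \frac{1}{2} = - \frac{3}{16}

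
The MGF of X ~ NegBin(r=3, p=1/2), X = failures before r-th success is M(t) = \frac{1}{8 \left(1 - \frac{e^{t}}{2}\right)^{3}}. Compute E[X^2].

To find E[X^2], compute M^(2)(0):
M^(1)(t) = \frac{3 e^{t}}{16 \left(1 - \frac{e^{t}}{2}\right)^{4}}
M^(2)(t) = \frac{3 e^{t}}{16 \left(1 - \frac{e^{t}}{2}\right)^{4}} + \frac{3 e^{2 t}}{8 \left(1 - \frac{e^{t}}{2}\right)^{5}}
M^(2)(0) = 15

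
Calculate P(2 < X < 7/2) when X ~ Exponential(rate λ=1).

P(2 < X < 7/2) = ∫_{2}^{7/2} f(x) dx
where f(x) = e^{- x}
= - \frac{1}{e^{\frac{7}{2}}} + e^{-2}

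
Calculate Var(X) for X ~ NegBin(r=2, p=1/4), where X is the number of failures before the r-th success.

For X ~ NegBin(r=2, p=1/4), where X is the number of failures before the r-th success:
Var(X) = 24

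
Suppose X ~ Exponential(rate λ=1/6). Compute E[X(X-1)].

E[X(X-1)] = E[X² - X] = E[X²] - E[X]
E[X] = 6
E[X²] = Var(X) + (E[X])² = 36 + (6)² = 72
E[X(X-1)] = 72 - 6 = 66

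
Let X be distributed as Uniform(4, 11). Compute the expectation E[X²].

Using the identity E[X²] = Var(X) + (E[X])²:
E[X] = \frac{15}{2}
Var(X) = \frac{49}{12}
E[X²] = \frac{49}{12} + (\frac{15}{2})²
= \frac{181}{3}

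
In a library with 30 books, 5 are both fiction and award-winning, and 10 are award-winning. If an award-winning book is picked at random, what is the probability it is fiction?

P(A ∩ B) = 5/30 = 1/6
P(B) = 10/30 = 1/3
P(A|B) = P(A ∩ B) / P(B) = (1/6) / (1/3) = 1/2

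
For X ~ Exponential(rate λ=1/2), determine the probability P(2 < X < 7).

P(2 < X < 7) = ∫_{2}^{7} f(x) dx
where f(x) = \frac{e^{- \frac{x}{2}}}{2}
= - \frac{1}{e^{\frac{7}{2}}} + e^{-1}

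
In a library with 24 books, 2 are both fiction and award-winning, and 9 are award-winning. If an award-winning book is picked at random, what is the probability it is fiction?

P(A ∩ B) = 2/24 = 1/12
P(B) = 9/24 = 3/8
P(A|B) = P(A ∩ B) / P(B) = (1/12) / (3/8) = 2/9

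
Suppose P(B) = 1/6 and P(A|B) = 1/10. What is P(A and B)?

By definition, P(A|B) = P(A ∩ B) / P(B)
So P(A ∩ B) = P(A|B) × P(B)
= 1/10 × 1/6
= 1/60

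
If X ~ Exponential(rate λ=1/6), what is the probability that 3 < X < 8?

P(3 < X < 8) = ∫_{3}^{8} f(x) dx
where f(x) = \frac{e^{- \frac{x}{6}}}{6}
= - \frac{1}{e^{\frac{4}{3}}} + e^{- \frac{1}{2}}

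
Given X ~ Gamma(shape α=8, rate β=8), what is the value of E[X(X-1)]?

E[X(X-1)] = E[X² - X] = E[X²] - E[X]
E[X] = 1
E[X²] = Var(X) + (E[X])² = \frac{1}{8} + (1)² = \frac{9}{8}
E[X(X-1)] = \frac{9}{8} - 1 = \frac{1}{8}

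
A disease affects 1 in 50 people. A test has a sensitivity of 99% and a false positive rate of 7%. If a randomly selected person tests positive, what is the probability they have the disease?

Let D = the rare event, + = positive/flagged.
P(D) = 1/50
P(+|D) = 99/100
P(+|D') = 7/100
P(+) = P(+|D)P(D) + P(+|D')P(D')
     = \frac{99}{100} × \frac{1}{50} + \frac{7}{100} × \frac{49}{50}
     = \frac{221}{2500}
P(D|+) = P(+|D)P(D)/P(+) = \frac{99}{442}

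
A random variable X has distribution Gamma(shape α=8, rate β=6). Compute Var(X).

For X ~ Gamma(shape α=8, rate β=6):
Var(X) = \frac{2}{9}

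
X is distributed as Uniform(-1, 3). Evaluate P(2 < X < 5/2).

P(2 < X < 5/2) = ∫_{2}^{5/2} f(x) dx
where f(x) = \frac{1}{4}
= \frac{1}{8}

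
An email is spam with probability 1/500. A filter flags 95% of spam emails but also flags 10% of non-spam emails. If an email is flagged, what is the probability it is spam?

Let D = the rare event, + = positive/flagged.
P(D) = 1/500
P(+|D) = 95/100 = 19/20
P(+|D') = 10/100 = 1/10
P(+) = P(+|D)P(D) + P(+|D')P(D')
     = \frac{19}{20} × \frac{1}{500} + \frac{1}{10} × \frac{499}{500}
     = \frac{1017}{10000}
P(D|+) = P(+|D)P(D)/P(+) = \frac{19}{1017}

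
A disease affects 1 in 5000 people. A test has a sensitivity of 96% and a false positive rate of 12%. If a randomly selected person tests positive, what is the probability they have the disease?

Let D = the rare event, + = positive/flagged.
P(D) = 1/5000
P(+|D) = 96/100 = 24/25
P(+|D') = 12/100 = 3/25
P(+) = P(+|D)P(D) + P(+|D')P(D')
     = \frac{24}{25} × \frac{1}{5000} + \frac{3}{25} × \frac{4999}{5000}
     = \frac{15021}{125000}
P(D|+) = P(+|D)P(D)/P(+) = \frac{8}{5007}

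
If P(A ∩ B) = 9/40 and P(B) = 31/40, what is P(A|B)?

P(A|B) = P(A ∩ B) / P(B)
= (9/40) / (31/40)
= 9/31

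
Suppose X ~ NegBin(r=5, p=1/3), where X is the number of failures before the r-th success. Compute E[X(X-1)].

E[X(X-1)] = E[X² - X] = E[X²] - E[X]
E[X] = 10
E[X²] = Var(X) + (E[X])² = 30 + (10)² = 130
E[X(X-1)] = 130 - 10 = 120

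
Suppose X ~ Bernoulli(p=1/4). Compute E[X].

For X ~ Bernoulli(p=1/4), the expected value is:
E[X] = \frac{1}{4}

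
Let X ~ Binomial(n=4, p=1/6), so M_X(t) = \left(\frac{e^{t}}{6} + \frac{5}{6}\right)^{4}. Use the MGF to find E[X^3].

To find E[X^3], compute M^(3)(0):
M^(1)(t) = \frac{2 \left(\frac{e^{t}}{6} + \frac{5}{6}\right)^{3} e^{t}}{3}
M^(2)(t) = \frac{2 \left(\frac{e^{t}}{6} + \frac{5}{6}\right)^{3} e^{t}}{3} + \frac{\left(\frac{e^{t}}{6} + \frac{5}{6}\right)^{2} e^{2 t}}{3}
M^(3)(t) = \frac{2 \left(\frac{e^{t}}{6} + \frac{5}{6}\right)^{3} e^{t}}{3} + \left(\frac{e^{t}}{6} + \frac{5}{6}\right)^{2} e^{2 t} + \frac{\left(\frac{e^{t}}{6} + \frac{5}{6}\right) e^{3 t}}{9}
M^(3)(0) = \frac{16}{9}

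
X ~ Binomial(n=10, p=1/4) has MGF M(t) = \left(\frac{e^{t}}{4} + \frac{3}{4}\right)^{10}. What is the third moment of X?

To find E[X^3], compute M^(3)(0):
M^(1)(t) = \frac{5 \left(\frac{e^{t}}{4} + \frac{3}{4}\right)^{9} e^{t}}{2}
M^(2)(t) = \frac{5 \left(\frac{e^{t}}{4} + \frac{3}{4}\right)^{9} e^{t}}{2} + \frac{45 \left(\frac{e^{t}}{4} + \frac{3}{4}\right)^{8} e^{2 t}}{8}
M^(3)(t) = \frac{5 \left(\frac{e^{t}}{4} + \frac{3}{4}\right)^{9} e^{t}}{2} + \frac{135 \left(\frac{e^{t}}{4} + \frac{3}{4}\right)^{8} e^{2 t}}{8} + \frac{45 \left(\frac{e^{t}}{4} + \frac{3}{4}\right)^{7} e^{3 t}}{4}
M^(3)(0) = \frac{245}{8}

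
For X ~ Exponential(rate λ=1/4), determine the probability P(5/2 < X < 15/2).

P(5/2 < X < 15/2) = ∫_{5/2}^{15/2} f(x) dx
where f(x) = \frac{e^{- \frac{x}{4}}}{4}
= - \frac{1 - e^{\frac{5}{4}}}{e^{\frac{15}{8}}}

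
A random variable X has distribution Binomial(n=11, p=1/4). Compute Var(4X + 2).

For X ~ Binomial(n=11, p=1/4):
Var(X) = \frac{33}{16}
Var(4X + 2) = (4)² × Var(X) = 16 × \frac{33}{16} = 33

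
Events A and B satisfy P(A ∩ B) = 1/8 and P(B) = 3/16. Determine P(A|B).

P(A|B) = P(A ∩ B) / P(B)
= (1/8) / (3/16)
= 2/3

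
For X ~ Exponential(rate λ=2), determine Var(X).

For X ~ Exponential(rate λ=2):
Var(X) = \frac{1}{4}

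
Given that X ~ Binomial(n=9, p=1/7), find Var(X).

For X ~ Binomial(n=9, p=1/7):
Var(X) = \frac{54}{49}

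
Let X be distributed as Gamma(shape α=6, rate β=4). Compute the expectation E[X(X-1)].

E[X(X-1)] = E[X² - X] = E[X²] - E[X]
E[X] = \frac{3}{2}
E[X²] = Var(X) + (E[X])² = \frac{3}{8} + (\frac{3}{2})² = \frac{21}{8}
E[X(X-1)] = \frac{21}{8} - \frac{3}{2} = \frac{9}{8}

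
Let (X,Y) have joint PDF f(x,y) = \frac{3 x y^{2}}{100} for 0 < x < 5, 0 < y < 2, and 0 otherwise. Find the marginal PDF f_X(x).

f_X(x) = ∫_0^2 f(x,y) dy
= ∫_0^2 \frac{3 x y^{2}}{100} dy
= \frac{2 x}{25} for 0 < x < 5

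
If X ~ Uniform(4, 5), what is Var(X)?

For X ~ Uniform(4, 5):
Var(X) = \frac{1}{12}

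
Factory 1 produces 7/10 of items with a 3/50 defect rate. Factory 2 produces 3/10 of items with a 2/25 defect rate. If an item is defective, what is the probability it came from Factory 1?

Using Bayes' theorem:
P(F1) = 7/10, P(D|F1) = 3/50
P(F2) = 3/10, P(D|F2) = 2/25
P(D) = P(D|F1)P(F1) + P(D|F2)P(F2)
     = \frac{33}{500}
P(F1|D) = P(D|F1)P(F1) / P(D)
= \frac{7}{11}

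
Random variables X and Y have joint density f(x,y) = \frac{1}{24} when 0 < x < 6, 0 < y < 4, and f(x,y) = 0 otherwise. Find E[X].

f_X(x) = ∫_0^4 \frac{1}{24} dy = \frac{1}{6}
E[X] = ∫_0^6 x × (\frac{1}{6}) dx = 3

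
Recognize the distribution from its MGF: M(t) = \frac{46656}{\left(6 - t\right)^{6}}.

The MGF M(t) = \frac{46656}{\left(6 - t\right)^{6}} is the standard form for the Gamma distribution.
Comparing with the known MGF formula identifies: Gamma(shape α=6, rate β=6)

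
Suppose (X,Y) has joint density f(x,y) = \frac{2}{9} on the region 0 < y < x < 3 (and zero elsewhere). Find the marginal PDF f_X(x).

f_X(x) = ∫_0^x \frac{2}{9} dy = \frac{2 x}{9}
for 0 < x < 3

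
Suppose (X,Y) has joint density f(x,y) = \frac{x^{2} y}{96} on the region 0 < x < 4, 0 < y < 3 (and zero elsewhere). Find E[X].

f_X(x) = ∫_0^3 \frac{x^{2} y}{96} dy = \frac{3 x^{2}}{64}
E[X] = ∫_0^4 x × (\frac{3 x^{2}}{64}) dx = 3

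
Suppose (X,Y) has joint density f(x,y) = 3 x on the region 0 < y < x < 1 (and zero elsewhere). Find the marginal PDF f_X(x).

f_X(x) = ∫_0^x 3 x dy = 3 x^{2}
for 0 < x < 1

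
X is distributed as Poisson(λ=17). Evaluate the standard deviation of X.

For X ~ Poisson(λ=17):
Var(X) = 17
SD(X) = √(Var(X)) = √(17) = \sqrt{17}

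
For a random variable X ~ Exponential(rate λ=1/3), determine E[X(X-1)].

E[X(X-1)] = E[X² - X] = E[X²] - E[X]
E[X] = 3
E[X²] = Var(X) + (E[X])² = 9 + (3)² = 18
E[X(X-1)] = 18 - 3 = 15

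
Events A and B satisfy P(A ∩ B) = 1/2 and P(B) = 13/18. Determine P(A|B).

P(A|B) = P(A ∩ B) / P(B)
= (1/2) / (13/18)
= 9/13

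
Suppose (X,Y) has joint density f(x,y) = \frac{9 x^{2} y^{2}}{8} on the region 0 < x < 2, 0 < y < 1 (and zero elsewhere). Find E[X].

f_X(x) = ∫_0^1 \frac{9 x^{2} y^{2}}{8} dy = \frac{3 x^{2}}{8}
E[X] = ∫_0^2 x × (\frac{3 x^{2}}{8}) dx = \frac{3}{2}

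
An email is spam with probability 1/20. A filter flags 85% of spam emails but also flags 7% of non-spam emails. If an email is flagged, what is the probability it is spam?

Let D = the rare event, + = positive/flagged.
P(D) = 1/20
P(+|D) = 85/100 = 17/20
P(+|D') = 7/100
P(+) = P(+|D)P(D) + P(+|D')P(D')
     = \frac{17}{20} × \frac{1}{20} + \frac{7}{100} × \frac{19}{20}
     = \frac{109}{1000}
P(D|+) = P(+|D)P(D)/P(+) = \frac{85}{218}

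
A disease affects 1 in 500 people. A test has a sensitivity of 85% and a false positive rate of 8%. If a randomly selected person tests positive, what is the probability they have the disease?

Let D = the rare event, + = positive/flagged.
P(D) = 1/500
P(+|D) = 85/100 = 17/20
P(+|D') = 8/100 = 2/25
P(+) = P(+|D)P(D) + P(+|D')P(D')
     = \frac{17}{20} × \frac{1}{500} + \frac{2}{25} × \frac{499}{500}
     = \frac{4077}{50000}
P(D|+) = P(+|D)P(D)/P(+) = \frac{85}{4077}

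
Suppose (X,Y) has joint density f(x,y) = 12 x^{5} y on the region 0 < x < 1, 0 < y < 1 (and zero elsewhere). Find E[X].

E[X] = ∫_0^1 ∫_0^1 x × f(x,y) dy dx
= ∫_0^1 ∫_0^1 x × (12 x^{5} y) dy dx
= \frac{6}{7}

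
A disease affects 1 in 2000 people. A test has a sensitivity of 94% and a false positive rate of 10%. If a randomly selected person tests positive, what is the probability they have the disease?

Let D = the rare event, + = positive/flagged.
P(D) = 1/2000
P(+|D) = 94/100 = 47/50
P(+|D') = 10/100 = 1/10
P(+) = P(+|D)P(D) + P(+|D')P(D')
     = \frac{47}{50} × \frac{1}{2000} + \frac{1}{10} × \frac{1999}{2000}
     = \frac{5021}{50000}
P(D|+) = P(+|D)P(D)/P(+) = \frac{47}{10042}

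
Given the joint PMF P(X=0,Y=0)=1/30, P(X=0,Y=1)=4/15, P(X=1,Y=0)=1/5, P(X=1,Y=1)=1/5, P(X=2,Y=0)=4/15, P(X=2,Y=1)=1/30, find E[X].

First find marginal of X:
P(X=0) = 3/10
P(X=1) = 2/5
P(X=2) = 3/10
E[X] = 0 × 3/10 + 1 × 2/5 + 2 × 3/10 = 1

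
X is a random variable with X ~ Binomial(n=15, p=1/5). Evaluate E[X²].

Using the identity E[X²] = Var(X) + (E[X])²:
E[X] = 3
Var(X) = \frac{12}{5}
E[X²] = \frac{12}{5} + (3)²
= \frac{57}{5}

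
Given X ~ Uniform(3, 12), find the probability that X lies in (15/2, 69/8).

P(15/2 < X < 69/8) = ∫_{15/2}^{69/8} f(x) dx
where f(x) = \frac{1}{9}
= \frac{1}{8}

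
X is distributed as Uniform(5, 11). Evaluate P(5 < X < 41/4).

P(5 < X < 41/4) = ∫_{5}^{41/4} f(x) dx
where f(x) = \frac{1}{6}
= \frac{7}{8}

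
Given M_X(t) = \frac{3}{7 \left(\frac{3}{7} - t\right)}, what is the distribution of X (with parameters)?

The MGF M(t) = \frac{3}{7 \left(\frac{3}{7} - t\right)} is the standard form for the Exponential distribution.
Comparing with the known MGF formula identifies: Exponential(rate λ=3/7)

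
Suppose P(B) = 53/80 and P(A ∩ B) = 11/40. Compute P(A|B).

P(A|B) = P(A ∩ B) / P(B)
= (11/40) / (53/80)
= 22/53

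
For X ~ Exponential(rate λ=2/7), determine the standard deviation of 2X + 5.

For X ~ Exponential(rate λ=2/7):
Var(X) = \frac{49}{4}
SD(X) = √(Var(X)) = √(\frac{49}{4}) = \frac{7}{2}
SD(2X + 5) = |2| × SD(X) = 2 × \frac{7}{2} = 7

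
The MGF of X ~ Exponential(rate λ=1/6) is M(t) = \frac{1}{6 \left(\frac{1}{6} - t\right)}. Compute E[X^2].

To find E[X^2], compute M^(2)(0):
M^(1)(t) = \frac{1}{6 \left(\frac{1}{6} - t\right)^{2}}
M^(2)(t) = \frac{1}{3 \left(\frac{1}{6} - t\right)^{3}}
M^(2)(0) = 72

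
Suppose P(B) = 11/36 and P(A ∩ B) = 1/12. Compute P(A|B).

P(A|B) = P(A ∩ B) / P(B)
= (1/12) / (11/36)
= 3/11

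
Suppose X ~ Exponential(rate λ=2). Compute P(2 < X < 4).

P(2 < X < 4) = ∫_{2}^{4} f(x) dx
where f(x) = 2 e^{- 2 x}
= - \frac{1 - e^{4}}{e^{8}}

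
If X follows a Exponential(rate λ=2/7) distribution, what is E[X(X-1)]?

E[X(X-1)] = E[X² - X] = E[X²] - E[X]
E[X] = \frac{7}{2}
E[X²] = Var(X) + (E[X])² = \frac{49}{4} + (\frac{7}{2})² = \frac{49}{2}
E[X(X-1)] = \frac{49}{2} - \frac{7}{2} = 21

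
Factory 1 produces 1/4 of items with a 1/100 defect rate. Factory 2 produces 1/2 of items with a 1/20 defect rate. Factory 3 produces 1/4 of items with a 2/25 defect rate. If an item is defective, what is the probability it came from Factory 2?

Using Bayes' theorem:
P(F1) = 1/4, P(D|F1) = 1/100
P(F2) = 1/2, P(D|F2) = 1/20
P(F3) = 1/4, P(D|F3) = 2/25
P(D) = P(D|F1)P(F1) + P(D|F2)P(F2) + P(D|F3)P(F3)
     = \frac{19}{400}
P(F2|D) = P(D|F2)P(F2) / P(D)
= \frac{10}{19}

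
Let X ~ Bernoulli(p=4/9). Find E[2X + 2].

For X ~ Bernoulli(p=4/9):
E[X] = \frac{4}{9}
E[2X + 2] = 2 × E[X] + 2 = \frac{26}{9}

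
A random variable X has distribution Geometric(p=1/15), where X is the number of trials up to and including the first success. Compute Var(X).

For X ~ Geometric(p=1/15), where X is the number of trials up to and including the first success:
Var(X) = 210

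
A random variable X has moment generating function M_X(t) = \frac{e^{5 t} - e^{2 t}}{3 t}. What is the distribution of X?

The MGF M(t) = \frac{e^{5 t} - e^{2 t}}{3 t} is the standard form for the Uniform distribution.
Comparing with the known MGF formula identifies: Uniform(2, 5)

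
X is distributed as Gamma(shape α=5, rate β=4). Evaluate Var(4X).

For X ~ Gamma(shape α=5, rate β=4):
Var(X) = \frac{5}{16}
Var(4X) = (4)² × Var(X) = 16 × \frac{5}{16} = 5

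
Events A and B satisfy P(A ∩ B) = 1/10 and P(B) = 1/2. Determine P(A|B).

P(A|B) = P(A ∩ B) / P(B)
= (1/10) / (1/2)
= 1/5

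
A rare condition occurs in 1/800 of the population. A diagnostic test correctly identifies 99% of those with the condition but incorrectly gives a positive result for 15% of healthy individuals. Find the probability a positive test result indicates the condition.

Let D = the rare event, + = positive/flagged.
P(D) = 1/800
P(+|D) = 99/100
P(+|D') = 15/100 = 3/20
P(+) = P(+|D)P(D) + P(+|D')P(D')
     = \frac{99}{100} × \frac{1}{800} + \frac{3}{20} × \frac{799}{800}
     = \frac{3021}{20000}
P(D|+) = P(+|D)P(D)/P(+) = \frac{33}{4028}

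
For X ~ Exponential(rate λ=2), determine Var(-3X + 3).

For X ~ Exponential(rate λ=2):
Var(X) = \frac{1}{4}
Var(-3X + 3) = (-3)² × Var(X) = 9 × \frac{1}{4} = \frac{9}{4}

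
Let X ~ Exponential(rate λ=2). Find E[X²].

Using the identity E[X²] = Var(X) + (E[X])²:
E[X] = \frac{1}{2}
Var(X) = \frac{1}{4}
E[X²] = \frac{1}{4} + (\frac{1}{2})²
= \frac{1}{2}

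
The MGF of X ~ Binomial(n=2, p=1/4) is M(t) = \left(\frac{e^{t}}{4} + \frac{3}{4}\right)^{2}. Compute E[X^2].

To find E[X^2], compute M^(2)(0):
M^(1)(t) = \frac{\left(\frac{e^{t}}{4} + \frac{3}{4}\right) e^{t}}{2}
M^(2)(t) = \frac{\left(\frac{e^{t}}{4} + \frac{3}{4}\right) e^{t}}{2} + \frac{e^{2 t}}{8}
M^(2)(0) = \frac{5}{8}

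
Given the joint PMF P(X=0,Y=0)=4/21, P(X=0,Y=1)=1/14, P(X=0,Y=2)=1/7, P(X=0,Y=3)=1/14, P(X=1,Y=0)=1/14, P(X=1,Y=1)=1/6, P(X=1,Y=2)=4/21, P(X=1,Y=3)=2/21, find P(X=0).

P(X=0) = P(X=0,Y=0) + P(X=0,Y=1) + P(X=0,Y=2) + P(X=0,Y=3)
= 4/21 + 1/14 + 1/7 + 1/14
= 10/21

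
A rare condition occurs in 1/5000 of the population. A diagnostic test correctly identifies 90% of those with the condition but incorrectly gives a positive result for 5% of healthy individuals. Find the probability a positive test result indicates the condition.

Let D = the rare event, + = positive/flagged.
P(D) = 1/5000
P(+|D) = 90/100 = 9/10
P(+|D') = 5/100 = 1/20
P(+) = P(+|D)P(D) + P(+|D')P(D')
     = \frac{9}{10} × \frac{1}{5000} + \frac{1}{20} × \frac{4999}{5000}
     = \frac{5017}{100000}
P(D|+) = P(+|D)P(D)/P(+) = \frac{18}{5017}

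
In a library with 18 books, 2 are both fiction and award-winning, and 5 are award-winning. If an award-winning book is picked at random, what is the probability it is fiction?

P(A ∩ B) = 2/18 = 1/9
P(B) = 5/18
P(A|B) = P(A ∩ B) / P(B) = (1/9) / (5/18) = 2/5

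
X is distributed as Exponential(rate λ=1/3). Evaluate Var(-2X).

For X ~ Exponential(rate λ=1/3):
Var(X) = 9
Var(-2X) = (-2)² × Var(X) = 4 × 9 = 36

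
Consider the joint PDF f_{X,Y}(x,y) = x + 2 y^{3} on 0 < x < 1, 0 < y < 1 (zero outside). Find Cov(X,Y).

E[XY] = ∫∫ xy × f(x,y) dx dy = \frac{11}{30}
E[X] = \frac{7}{12}
E[Y] = \frac{13}{20}
Cov(X,Y) = E[XY] - E[X]E[Y] = - \frac{1}{80}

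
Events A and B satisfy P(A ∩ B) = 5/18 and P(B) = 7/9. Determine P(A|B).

P(A|B) = P(A ∩ B) / P(B)
= (5/18) / (7/9)
= 5/14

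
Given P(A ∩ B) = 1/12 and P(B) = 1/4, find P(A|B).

P(A|B) = P(A ∩ B) / P(B)
= (1/12) / (1/4)
= 1/3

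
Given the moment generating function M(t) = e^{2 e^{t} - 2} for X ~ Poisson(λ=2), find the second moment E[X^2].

To find E[X^2], compute M^(2)(0):
M^(1)(t) = 2 e^{t} e^{2 e^{t} - 2}
M^(2)(t) = 4 e^{2 t} e^{2 e^{t} - 2} + 2 e^{t} e^{2 e^{t} - 2}
M^(2)(0) = 6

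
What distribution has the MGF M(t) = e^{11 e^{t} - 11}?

The MGF M(t) = e^{11 e^{t} - 11} is the standard form for the Poisson distribution.
Comparing with the known MGF formula identifies: Poisson(λ=11)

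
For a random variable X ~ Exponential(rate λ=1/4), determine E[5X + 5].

For X ~ Exponential(rate λ=1/4):
E[X] = 4
E[5X + 5] = 5 × E[X] + 5 = 25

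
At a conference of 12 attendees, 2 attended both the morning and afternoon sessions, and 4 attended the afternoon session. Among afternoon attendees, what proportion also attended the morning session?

P(A ∩ B) = 2/12 = 1/6
P(B) = 4/12 = 1/3
P(A|B) = P(A ∩ B) / P(B) = (1/6) / (1/3) = 1/2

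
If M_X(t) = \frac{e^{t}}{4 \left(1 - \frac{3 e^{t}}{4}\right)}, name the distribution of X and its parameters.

The MGF M(t) = \frac{e^{t}}{4 \left(1 - \frac{3 e^{t}}{4}\right)} is the standard form for the Geometric distribution.
Comparing with the known MGF formula identifies: Geometric(p=1/4), X = trial number of first success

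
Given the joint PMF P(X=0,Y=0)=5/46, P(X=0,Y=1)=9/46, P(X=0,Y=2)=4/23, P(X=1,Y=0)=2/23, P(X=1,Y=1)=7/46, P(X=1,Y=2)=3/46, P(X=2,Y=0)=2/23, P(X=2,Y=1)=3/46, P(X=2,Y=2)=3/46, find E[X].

First find marginal of X:
P(X=0) = 11/23
P(X=1) = 7/23
P(X=2) = 5/23
E[X] = 0 × 11/23 + 1 × 7/23 + 2 × 5/23 = 17/23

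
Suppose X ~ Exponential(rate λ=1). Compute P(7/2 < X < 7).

P(7/2 < X < 7) = ∫_{7/2}^{7} f(x) dx
where f(x) = e^{- x}
= - \frac{1}{e^{7}} + e^{- \frac{7}{2}}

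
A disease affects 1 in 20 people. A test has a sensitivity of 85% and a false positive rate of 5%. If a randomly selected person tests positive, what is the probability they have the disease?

Let D = the rare event, + = positive/flagged.
P(D) = 1/20
P(+|D) = 85/100 = 17/20
P(+|D') = 5/100 = 1/20
P(+) = P(+|D)P(D) + P(+|D')P(D')
     = \frac{17}{20} × \frac{1}{20} + \frac{1}{20} × \frac{19}{20}
     = \frac{9}{100}
P(D|+) = P(+|D)P(D)/P(+) = \frac{17}{36}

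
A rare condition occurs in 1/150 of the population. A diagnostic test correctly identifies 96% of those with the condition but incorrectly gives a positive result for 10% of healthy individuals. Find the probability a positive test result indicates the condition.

Let D = the rare event, + = positive/flagged.
P(D) = 1/150
P(+|D) = 96/100 = 24/25
P(+|D') = 10/100 = 1/10
P(+) = P(+|D)P(D) + P(+|D')P(D')
     = \frac{24}{25} × \frac{1}{150} + \frac{1}{10} × \frac{149}{150}
     = \frac{793}{7500}
P(D|+) = P(+|D)P(D)/P(+) = \frac{48}{793}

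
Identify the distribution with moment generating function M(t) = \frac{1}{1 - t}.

The MGF M(t) = \frac{1}{1 - t} is the standard form for the Exponential distribution.
Comparing with the known MGF formula identifies: Exponential(rate λ=1)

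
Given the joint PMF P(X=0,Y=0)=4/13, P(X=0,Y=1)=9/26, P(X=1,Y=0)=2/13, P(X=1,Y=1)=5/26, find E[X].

First find marginal of X:
P(X=0) = 17/26
P(X=1) = 9/26
E[X] = 0 × 17/26 + 1 × 9/26 = 9/26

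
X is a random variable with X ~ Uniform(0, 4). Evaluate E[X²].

Using the identity E[X²] = Var(X) + (E[X])²:
E[X] = 2
Var(X) = \frac{4}{3}
E[X²] = \frac{4}{3} + (2)²
= \frac{16}{3}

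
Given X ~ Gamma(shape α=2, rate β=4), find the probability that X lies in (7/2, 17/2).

P(7/2 < X < 17/2) = ∫_{7/2}^{17/2} f(x) dx
where f(x) = 16 x e^{- 4 x}
= \frac{5 \left(-7 + 3 e^{20}\right)}{e^{34}}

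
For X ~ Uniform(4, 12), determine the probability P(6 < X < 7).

P(6 < X < 7) = ∫_{6}^{7} f(x) dx
where f(x) = \frac{1}{8}
= \frac{1}{8}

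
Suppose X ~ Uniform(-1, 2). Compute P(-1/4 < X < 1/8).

P(-1/4 < X < 1/8) = ∫_{-1/4}^{1/8} f(x) dx
where f(x) = \frac{1}{3}
= \frac{1}{8}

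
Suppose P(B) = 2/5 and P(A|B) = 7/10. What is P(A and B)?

By definition, P(A|B) = P(A ∩ B) / P(B)
So P(A ∩ B) = P(A|B) × P(B)
= 7/10 × 2/5
= 7/25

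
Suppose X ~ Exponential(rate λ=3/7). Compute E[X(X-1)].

E[X(X-1)] = E[X² - X] = E[X²] - E[X]
E[X] = \frac{7}{3}
E[X²] = Var(X) + (E[X])² = \frac{49}{9} + (\frac{7}{3})² = \frac{98}{9}
E[X(X-1)] = \frac{98}{9} - \frac{7}{3} = \frac{77}{9}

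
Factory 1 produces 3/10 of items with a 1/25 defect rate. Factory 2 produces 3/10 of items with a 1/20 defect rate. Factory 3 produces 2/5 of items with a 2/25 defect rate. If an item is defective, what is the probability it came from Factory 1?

Using Bayes' theorem:
P(F1) = 3/10, P(D|F1) = 1/25
P(F2) = 3/10, P(D|F2) = 1/20
P(F3) = 2/5, P(D|F3) = 2/25
P(D) = P(D|F1)P(F1) + P(D|F2)P(F2) + P(D|F3)P(F3)
     = \frac{59}{1000}
P(F1|D) = P(D|F1)P(F1) / P(D)
= \frac{12}{59}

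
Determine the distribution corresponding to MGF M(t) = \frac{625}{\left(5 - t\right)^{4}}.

The MGF M(t) = \frac{625}{\left(5 - t\right)^{4}} is the standard form for the Gamma distribution.
Comparing with the known MGF formula identifies: Gamma(shape α=4, rate β=5)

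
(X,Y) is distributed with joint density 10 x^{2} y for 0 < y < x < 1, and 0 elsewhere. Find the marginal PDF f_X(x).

f_X(x) = ∫_0^x 10 x^{2} y dy = 5 x^{4}
for 0 < x < 1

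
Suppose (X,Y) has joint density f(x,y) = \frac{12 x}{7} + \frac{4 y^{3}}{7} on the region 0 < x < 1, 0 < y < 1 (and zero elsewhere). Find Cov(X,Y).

E[XY] = ∫∫ xy × f(x,y) dx dy = \frac{12}{35}
E[X] = \frac{9}{14}
E[Y] = \frac{19}{35}
Cov(X,Y) = E[XY] - E[X]E[Y] = - \frac{3}{490}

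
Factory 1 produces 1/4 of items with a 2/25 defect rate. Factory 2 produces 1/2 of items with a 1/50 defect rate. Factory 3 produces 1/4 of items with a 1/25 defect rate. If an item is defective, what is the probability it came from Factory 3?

Using Bayes' theorem:
P(F1) = 1/4, P(D|F1) = 2/25
P(F2) = 1/2, P(D|F2) = 1/50
P(F3) = 1/4, P(D|F3) = 1/25
P(D) = P(D|F1)P(F1) + P(D|F2)P(F2) + P(D|F3)P(F3)
     = \frac{1}{25}
P(F3|D) = P(D|F3)P(F3) / P(D)
= \frac{1}{4}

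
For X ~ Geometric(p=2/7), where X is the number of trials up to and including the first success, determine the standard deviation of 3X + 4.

For X ~ Geometric(p=2/7), where X is the number of trials up to and including the first success:
Var(X) = \frac{35}{4}
SD(X) = √(Var(X)) = √(\frac{35}{4}) = \frac{\sqrt{35}}{2}
SD(3X + 4) = |3| × SD(X) = 3 × \frac{\sqrt{35}}{2} = \frac{3 \sqrt{35}}{2}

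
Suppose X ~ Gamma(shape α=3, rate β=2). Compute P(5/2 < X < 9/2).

P(5/2 < X < 9/2) = ∫_{5/2}^{9/2} f(x) dx
where f(x) = 4 x^{2} e^{- 2 x}
= \frac{-101 + 37 e^{4}}{2 e^{9}}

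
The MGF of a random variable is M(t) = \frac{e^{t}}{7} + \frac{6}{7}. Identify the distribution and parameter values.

The MGF M(t) = \frac{e^{t}}{7} + \frac{6}{7} is the standard form for the Bernoulli distribution.
Comparing with the known MGF formula identifies: Bernoulli(p=1/7)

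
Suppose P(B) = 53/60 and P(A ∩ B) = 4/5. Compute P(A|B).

P(A|B) = P(A ∩ B) / P(B)
= (4/5) / (53/60)
= 48/53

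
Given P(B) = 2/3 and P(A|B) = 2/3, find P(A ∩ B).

By definition, P(A|B) = P(A ∩ B) / P(B)
So P(A ∩ B) = P(A|B) × P(B)
= 2/3 × 2/3
= 4/9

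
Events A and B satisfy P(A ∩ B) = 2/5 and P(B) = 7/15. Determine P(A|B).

P(A|B) = P(A ∩ B) / P(B)
= (2/5) / (7/15)
= 6/7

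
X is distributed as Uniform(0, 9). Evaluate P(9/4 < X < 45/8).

P(9/4 < X < 45/8) = ∫_{9/4}^{45/8} f(x) dx
where f(x) = \frac{1}{9}
= \frac{3}{8}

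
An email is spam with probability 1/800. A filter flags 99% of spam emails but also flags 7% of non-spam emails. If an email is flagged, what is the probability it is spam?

Let D = the rare event, + = positive/flagged.
P(D) = 1/800
P(+|D) = 99/100
P(+|D') = 7/100
P(+) = P(+|D)P(D) + P(+|D')P(D')
     = \frac{99}{100} × \frac{1}{800} + \frac{7}{100} × \frac{799}{800}
     = \frac{1423}{20000}
P(D|+) = P(+|D)P(D)/P(+) = \frac{99}{5692}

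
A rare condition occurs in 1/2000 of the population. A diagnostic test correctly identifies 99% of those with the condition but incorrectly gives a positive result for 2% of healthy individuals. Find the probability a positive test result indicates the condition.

Let D = the rare event, + = positive/flagged.
P(D) = 1/2000
P(+|D) = 99/100
P(+|D') = 2/100 = 1/50
P(+) = P(+|D)P(D) + P(+|D')P(D')
     = \frac{99}{100} × \frac{1}{2000} + \frac{1}{50} × \frac{1999}{2000}
     = \frac{4097}{200000}
P(D|+) = P(+|D)P(D)/P(+) = \frac{99}{4097}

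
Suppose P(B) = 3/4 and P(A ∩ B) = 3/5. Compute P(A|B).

P(A|B) = P(A ∩ B) / P(B)
= (3/5) / (3/4)
= 4/5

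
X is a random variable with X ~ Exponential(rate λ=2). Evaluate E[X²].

Using the identity E[X²] = Var(X) + (E[X])²:
E[X] = \frac{1}{2}
Var(X) = \frac{1}{4}
E[X²] = \frac{1}{4} + (\frac{1}{2})²
= \frac{1}{2}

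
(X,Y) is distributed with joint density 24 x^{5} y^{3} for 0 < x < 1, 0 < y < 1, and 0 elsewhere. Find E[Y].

E[Y] = ∫_0^1 ∫_0^1 y × f(x,y) dx dy
= \frac{4}{5}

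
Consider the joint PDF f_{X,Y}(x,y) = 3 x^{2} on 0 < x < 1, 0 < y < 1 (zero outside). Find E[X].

f_X(x) = ∫_0^1 3 x^{2} dy = 3 x^{2}
E[X] = ∫_0^1 x × (3 x^{2}) dx = \frac{3}{4}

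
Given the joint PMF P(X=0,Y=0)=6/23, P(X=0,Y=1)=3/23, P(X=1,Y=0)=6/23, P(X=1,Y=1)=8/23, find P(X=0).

P(X=0) = P(X=0,Y=0) + P(X=0,Y=1)
= 6/23 + 3/23
= 9/23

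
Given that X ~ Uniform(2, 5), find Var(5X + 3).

For X ~ Uniform(2, 5):
Var(X) = \frac{3}{4}
Var(5X + 3) = (5)² × Var(X) = 25 × \frac{3}{4} = \frac{75}{4}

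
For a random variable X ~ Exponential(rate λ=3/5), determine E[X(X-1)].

E[X(X-1)] = E[X² - X] = E[X²] - E[X]
E[X] = \frac{5}{3}
E[X²] = Var(X) + (E[X])² = \frac{25}{9} + (\frac{5}{3})² = \frac{50}{9}
E[X(X-1)] = \frac{50}{9} - \frac{5}{3} = \frac{35}{9}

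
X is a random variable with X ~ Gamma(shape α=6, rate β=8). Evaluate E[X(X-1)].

E[X(X-1)] = E[X² - X] = E[X²] - E[X]
E[X] = \frac{3}{4}
E[X²] = Var(X) + (E[X])² = \frac{3}{32} + (\frac{3}{4})² = \frac{21}{32}
E[X(X-1)] = \frac{21}{32} - \frac{3}{4} = - \frac{3}{32}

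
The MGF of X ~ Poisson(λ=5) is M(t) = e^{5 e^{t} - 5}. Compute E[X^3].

To find E[X^3], compute M^(3)(0):
M^(1)(t) = 5 e^{t} e^{5 e^{t} - 5}
M^(2)(t) = 25 e^{2 t} e^{5 e^{t} - 5} + 5 e^{t} e^{5 e^{t} - 5}
M^(3)(t) = 125 e^{3 t} e^{5 e^{t} - 5} + 75 e^{2 t} e^{5 e^{t} - 5} + 5 e^{t} e^{5 e^{t} - 5}
M^(3)(0) = 205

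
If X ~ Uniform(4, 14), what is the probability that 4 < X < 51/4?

P(4 < X < 51/4) = ∫_{4}^{51/4} f(x) dx
where f(x) = \frac{1}{10}
= \frac{7}{8}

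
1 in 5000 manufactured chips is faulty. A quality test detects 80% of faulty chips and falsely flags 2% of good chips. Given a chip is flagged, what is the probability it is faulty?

Let D = the rare event, + = positive/flagged.
P(D) = 1/5000
P(+|D) = 80/100 = 4/5
P(+|D') = 2/100 = 1/50
P(+) = P(+|D)P(D) + P(+|D')P(D')
     = \frac{4}{5} × \frac{1}{5000} + \frac{1}{50} × \frac{4999}{5000}
     = \frac{5039}{250000}
P(D|+) = P(+|D)P(D)/P(+) = \frac{40}{5039}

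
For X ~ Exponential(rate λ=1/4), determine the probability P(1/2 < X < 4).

P(1/2 < X < 4) = ∫_{1/2}^{4} f(x) dx
where f(x) = \frac{e^{- \frac{x}{4}}}{4}
= - \frac{1}{e} + e^{- \frac{1}{8}}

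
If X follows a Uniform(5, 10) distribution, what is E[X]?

For X ~ Uniform(5, 10), the expected value is:
E[X] = \frac{15}{2}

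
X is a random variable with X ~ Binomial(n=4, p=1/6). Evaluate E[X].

For X ~ Binomial(n=4, p=1/6), the expected value is:
E[X] = \frac{2}{3}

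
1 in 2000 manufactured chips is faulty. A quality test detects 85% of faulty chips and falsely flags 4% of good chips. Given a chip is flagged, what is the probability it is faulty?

Let D = the rare event, + = positive/flagged.
P(D) = 1/2000
P(+|D) = 85/100 = 17/20
P(+|D') = 4/100 = 1/25
P(+) = P(+|D)P(D) + P(+|D')P(D')
     = \frac{17}{20} × \frac{1}{2000} + \frac{1}{25} × \frac{1999}{2000}
     = \frac{8081}{200000}
P(D|+) = P(+|D)P(D)/P(+) = \frac{85}{8081}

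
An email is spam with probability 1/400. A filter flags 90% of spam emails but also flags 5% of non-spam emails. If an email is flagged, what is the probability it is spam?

Let D = the rare event, + = positive/flagged.
P(D) = 1/400
P(+|D) = 90/100 = 9/10
P(+|D') = 5/100 = 1/20
P(+) = P(+|D)P(D) + P(+|D')P(D')
     = \frac{9}{10} × \frac{1}{400} + \frac{1}{20} × \frac{399}{400}
     = \frac{417}{8000}
P(D|+) = P(+|D)P(D)/P(+) = \frac{6}{139}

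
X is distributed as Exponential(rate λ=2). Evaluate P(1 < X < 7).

P(1 < X < 7) = ∫_{1}^{7} f(x) dx
where f(x) = 2 e^{- 2 x}
= - \frac{1 - e^{12}}{e^{14}}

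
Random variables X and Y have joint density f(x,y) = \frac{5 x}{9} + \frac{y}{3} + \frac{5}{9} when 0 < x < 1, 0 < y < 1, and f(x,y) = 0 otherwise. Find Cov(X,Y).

E[XY] = ∫∫ xy × f(x,y) dx dy = \frac{31}{108}
E[X] = \frac{59}{108}
E[Y] = \frac{19}{36}
Cov(X,Y) = E[XY] - E[X]E[Y] = - \frac{5}{3888}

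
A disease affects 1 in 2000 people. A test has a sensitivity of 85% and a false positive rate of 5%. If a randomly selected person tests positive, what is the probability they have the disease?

Let D = the rare event, + = positive/flagged.
P(D) = 1/2000
P(+|D) = 85/100 = 17/20
P(+|D') = 5/100 = 1/20
P(+) = P(+|D)P(D) + P(+|D')P(D')
     = \frac{17}{20} × \frac{1}{2000} + \frac{1}{20} × \frac{1999}{2000}
     = \frac{63}{1250}
P(D|+) = P(+|D)P(D)/P(+) = \frac{17}{2016}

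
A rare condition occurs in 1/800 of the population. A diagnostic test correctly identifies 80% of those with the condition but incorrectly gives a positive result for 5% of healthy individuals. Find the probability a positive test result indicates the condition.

Let D = the rare event, + = positive/flagged.
P(D) = 1/800
P(+|D) = 80/100 = 4/5
P(+|D') = 5/100 = 1/20
P(+) = P(+|D)P(D) + P(+|D')P(D')
     = \frac{4}{5} × \frac{1}{800} + \frac{1}{20} × \frac{799}{800}
     = \frac{163}{3200}
P(D|+) = P(+|D)P(D)/P(+) = \frac{16}{815}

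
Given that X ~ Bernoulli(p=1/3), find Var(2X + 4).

For X ~ Bernoulli(p=1/3):
Var(X) = \frac{2}{9}
Var(2X + 4) = (2)² × Var(X) = 4 × \frac{2}{9} = \frac{8}{9}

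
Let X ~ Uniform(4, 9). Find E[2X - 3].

For X ~ Uniform(4, 9):
E[X] = \frac{13}{2}
E[2X - 3] = 2 × E[X] - 3 = 10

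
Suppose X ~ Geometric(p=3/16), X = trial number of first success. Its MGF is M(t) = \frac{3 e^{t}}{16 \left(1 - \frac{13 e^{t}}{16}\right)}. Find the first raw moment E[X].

To find E[X], compute M^(1)(0):
M^(1)(t) = \frac{3 e^{t}}{16 \left(1 - \frac{13 e^{t}}{16}\right)} + \frac{39 e^{2 t}}{256 \left(1 - \frac{13 e^{t}}{16}\right)^{2}}
M^(1)(0) = \frac{16}{3}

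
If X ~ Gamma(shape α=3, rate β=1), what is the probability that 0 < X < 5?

P(0 < X < 5) = ∫_{0}^{5} f(x) dx
where f(x) = \frac{x^{2} e^{- x}}{2}
= 1 - \frac{37}{2 e^{5}}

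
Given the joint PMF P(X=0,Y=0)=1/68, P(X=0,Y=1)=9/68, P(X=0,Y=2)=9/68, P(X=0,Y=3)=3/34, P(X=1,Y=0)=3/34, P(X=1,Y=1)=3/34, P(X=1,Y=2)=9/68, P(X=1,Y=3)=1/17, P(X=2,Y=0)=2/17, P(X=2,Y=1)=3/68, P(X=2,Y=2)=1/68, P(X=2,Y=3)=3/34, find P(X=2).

P(X=2) = P(X=2,Y=0) + P(X=2,Y=1) + P(X=2,Y=2) + P(X=2,Y=3)
= 2/17 + 3/68 + 1/68 + 3/34
= 9/34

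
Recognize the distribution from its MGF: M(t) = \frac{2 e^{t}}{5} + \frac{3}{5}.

The MGF M(t) = \frac{2 e^{t}}{5} + \frac{3}{5} is the standard form for the Bernoulli distribution.
Comparing with the known MGF formula identifies: Bernoulli(p=2/5)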